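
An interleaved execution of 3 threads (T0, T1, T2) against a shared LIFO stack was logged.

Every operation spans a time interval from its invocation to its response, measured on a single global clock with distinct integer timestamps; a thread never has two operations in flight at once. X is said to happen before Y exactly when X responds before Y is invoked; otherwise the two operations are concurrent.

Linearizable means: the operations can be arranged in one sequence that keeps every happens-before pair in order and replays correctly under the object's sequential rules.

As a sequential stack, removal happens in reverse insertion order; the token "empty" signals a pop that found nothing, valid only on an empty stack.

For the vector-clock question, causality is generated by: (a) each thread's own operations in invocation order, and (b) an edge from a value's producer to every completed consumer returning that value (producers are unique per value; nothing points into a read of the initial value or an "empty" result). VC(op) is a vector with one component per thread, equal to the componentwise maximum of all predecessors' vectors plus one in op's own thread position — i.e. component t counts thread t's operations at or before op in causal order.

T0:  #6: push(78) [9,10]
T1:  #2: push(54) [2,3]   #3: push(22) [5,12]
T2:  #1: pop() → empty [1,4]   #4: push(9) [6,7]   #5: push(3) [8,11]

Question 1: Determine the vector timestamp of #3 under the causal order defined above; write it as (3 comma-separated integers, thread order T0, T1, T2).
Answer: (0, 2, 0)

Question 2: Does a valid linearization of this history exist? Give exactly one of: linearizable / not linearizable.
witness order: #1, #2, #3, #4, #5, #6
after step 1 (#1 pop() → empty): stack <>
after step 2 (#2 push(54)): stack <54>
after step 3 (#3 push(22)): stack <54,22>
after step 4 (#4 push(9)): stack <54,22,9>
after step 5 (#5 push(3)): stack <54,22,9,3>
after step 6 (#6 push(78)): stack <54,22,9,3,78>

linearizable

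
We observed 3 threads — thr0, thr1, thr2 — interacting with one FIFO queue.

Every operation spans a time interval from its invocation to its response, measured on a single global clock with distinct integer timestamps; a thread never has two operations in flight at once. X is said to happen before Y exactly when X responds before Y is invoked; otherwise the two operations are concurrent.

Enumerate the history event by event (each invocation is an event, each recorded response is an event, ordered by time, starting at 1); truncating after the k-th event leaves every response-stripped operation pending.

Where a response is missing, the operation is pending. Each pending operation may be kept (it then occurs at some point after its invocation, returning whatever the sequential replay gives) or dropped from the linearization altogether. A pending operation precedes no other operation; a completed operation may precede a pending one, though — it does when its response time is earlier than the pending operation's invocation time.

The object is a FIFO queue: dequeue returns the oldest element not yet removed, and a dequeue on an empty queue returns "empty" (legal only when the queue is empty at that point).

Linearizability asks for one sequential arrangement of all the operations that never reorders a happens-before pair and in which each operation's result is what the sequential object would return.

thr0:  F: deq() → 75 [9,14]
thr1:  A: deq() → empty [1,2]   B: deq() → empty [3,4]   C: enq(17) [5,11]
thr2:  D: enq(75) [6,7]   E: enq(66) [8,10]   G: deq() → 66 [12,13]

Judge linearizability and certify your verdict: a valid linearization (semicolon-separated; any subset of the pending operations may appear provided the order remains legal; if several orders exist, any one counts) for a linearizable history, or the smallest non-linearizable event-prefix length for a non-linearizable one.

1. A deq() → empty, leaving queue <>
2. B deq() → empty, leaving queue <>
3. D enq(75), leaving queue <75>
4. E enq(66), leaving queue <75,66>
5. C enq(17), leaving queue <75,66,17>
6. F deq() → 75, leaving queue <66,17>
7. G deq() → 66, leaving queue <17>

linearizable — witness: A; B; D; E; C; F; G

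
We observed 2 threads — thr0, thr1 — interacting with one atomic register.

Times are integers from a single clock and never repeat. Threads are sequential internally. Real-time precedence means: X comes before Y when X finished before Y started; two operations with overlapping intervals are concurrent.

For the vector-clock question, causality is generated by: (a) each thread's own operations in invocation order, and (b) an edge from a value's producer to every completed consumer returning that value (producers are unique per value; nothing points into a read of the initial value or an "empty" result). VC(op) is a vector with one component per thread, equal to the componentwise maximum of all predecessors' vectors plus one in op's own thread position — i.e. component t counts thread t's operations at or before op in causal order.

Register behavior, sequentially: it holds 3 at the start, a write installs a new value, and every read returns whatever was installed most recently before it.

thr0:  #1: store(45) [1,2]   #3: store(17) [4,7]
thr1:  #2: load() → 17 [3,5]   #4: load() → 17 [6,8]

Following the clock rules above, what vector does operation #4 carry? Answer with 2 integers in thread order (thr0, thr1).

#1, invoked 1, has no incoming edges; only thr0's bump applies → (1, 0)
invoked at 4, #3 merges VC(#1)=(1, 0) and bumps thr0's slot → (2, 0)
invoked at 3, #2 merges VC(#3)=(2, 0) and bumps thr1's slot → (2, 1)
invoked at 6, #4 merges VC(#2)=(2, 1), VC(#3)=(2, 0) and bumps thr1's slot → (2, 2)
target: VC(#4) = (2, 2)

(2, 2)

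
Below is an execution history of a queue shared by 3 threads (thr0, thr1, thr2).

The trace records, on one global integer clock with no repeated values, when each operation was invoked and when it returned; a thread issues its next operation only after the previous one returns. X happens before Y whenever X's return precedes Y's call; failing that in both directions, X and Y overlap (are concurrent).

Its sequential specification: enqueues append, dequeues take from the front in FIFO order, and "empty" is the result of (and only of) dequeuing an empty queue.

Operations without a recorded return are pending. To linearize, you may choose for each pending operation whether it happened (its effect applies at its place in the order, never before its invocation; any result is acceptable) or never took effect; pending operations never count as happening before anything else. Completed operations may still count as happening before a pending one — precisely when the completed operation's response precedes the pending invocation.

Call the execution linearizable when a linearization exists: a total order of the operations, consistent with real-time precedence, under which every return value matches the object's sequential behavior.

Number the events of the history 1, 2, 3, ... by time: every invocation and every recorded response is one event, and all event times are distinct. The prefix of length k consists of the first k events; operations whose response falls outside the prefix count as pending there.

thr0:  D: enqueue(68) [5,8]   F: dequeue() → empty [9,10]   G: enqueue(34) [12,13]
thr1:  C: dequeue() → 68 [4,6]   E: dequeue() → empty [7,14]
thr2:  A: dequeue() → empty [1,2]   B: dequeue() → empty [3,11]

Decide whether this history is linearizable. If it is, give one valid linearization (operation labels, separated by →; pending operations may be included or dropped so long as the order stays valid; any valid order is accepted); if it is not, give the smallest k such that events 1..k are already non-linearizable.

linearizable — witness: A → B → D → C → E → F → G

1. A dequeue() → empty, leaving queue <>
2. B dequeue() → empty, leaving queue <>
3. D enqueue(68), leaving queue <68>
4. C dequeue() → 68, leaving queue <>
5. E dequeue() → empty, leaving queue <>
6. F dequeue() → empty, leaving queue <>
7. G enqueue(34), leaving queue <34>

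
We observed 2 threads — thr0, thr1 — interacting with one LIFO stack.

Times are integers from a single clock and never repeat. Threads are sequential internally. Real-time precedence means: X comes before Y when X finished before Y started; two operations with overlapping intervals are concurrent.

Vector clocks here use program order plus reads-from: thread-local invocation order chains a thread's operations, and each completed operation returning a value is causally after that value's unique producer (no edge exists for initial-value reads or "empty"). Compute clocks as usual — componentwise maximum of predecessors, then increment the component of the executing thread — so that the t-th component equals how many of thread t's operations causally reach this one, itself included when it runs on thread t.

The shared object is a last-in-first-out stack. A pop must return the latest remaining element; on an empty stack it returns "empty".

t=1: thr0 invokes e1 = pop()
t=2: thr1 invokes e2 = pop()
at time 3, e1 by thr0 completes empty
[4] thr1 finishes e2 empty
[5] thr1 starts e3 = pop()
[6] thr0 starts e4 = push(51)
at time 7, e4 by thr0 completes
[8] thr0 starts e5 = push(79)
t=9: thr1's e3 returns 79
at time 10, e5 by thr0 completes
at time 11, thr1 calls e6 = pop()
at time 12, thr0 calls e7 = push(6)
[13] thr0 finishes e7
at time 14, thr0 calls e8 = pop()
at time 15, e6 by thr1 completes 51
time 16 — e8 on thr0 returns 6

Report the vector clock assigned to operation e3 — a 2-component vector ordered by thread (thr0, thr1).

(3, 2)

root op e2, invoked 2: fresh clock plus thr1's own tick → (0, 1)
root op e1, invoked 1: fresh clock plus thr0's own tick → (1, 0)
e4, invoked 6, takes VC(e1)=(1, 0) under max, adds 1 for thr0 → (2, 0)
e5, invoked 8, takes VC(e4)=(2, 0) under max, adds 1 for thr0 → (3, 0)
e7, invoked 12, takes VC(e5)=(3, 0) under max, adds 1 for thr0 → (4, 0)
e3, invoked 5, takes VC(e2)=(0, 1), VC(e5)=(3, 0) under max, adds 1 for thr1 → (3, 2)
e8, invoked 14, takes VC(e7)=(4, 0) under max, adds 1 for thr0 → (5, 0)
e6, invoked 11, takes VC(e3)=(3, 2), VC(e4)=(2, 0) under max, adds 1 for thr1 → (3, 3)
target: VC(e3) = (3, 2)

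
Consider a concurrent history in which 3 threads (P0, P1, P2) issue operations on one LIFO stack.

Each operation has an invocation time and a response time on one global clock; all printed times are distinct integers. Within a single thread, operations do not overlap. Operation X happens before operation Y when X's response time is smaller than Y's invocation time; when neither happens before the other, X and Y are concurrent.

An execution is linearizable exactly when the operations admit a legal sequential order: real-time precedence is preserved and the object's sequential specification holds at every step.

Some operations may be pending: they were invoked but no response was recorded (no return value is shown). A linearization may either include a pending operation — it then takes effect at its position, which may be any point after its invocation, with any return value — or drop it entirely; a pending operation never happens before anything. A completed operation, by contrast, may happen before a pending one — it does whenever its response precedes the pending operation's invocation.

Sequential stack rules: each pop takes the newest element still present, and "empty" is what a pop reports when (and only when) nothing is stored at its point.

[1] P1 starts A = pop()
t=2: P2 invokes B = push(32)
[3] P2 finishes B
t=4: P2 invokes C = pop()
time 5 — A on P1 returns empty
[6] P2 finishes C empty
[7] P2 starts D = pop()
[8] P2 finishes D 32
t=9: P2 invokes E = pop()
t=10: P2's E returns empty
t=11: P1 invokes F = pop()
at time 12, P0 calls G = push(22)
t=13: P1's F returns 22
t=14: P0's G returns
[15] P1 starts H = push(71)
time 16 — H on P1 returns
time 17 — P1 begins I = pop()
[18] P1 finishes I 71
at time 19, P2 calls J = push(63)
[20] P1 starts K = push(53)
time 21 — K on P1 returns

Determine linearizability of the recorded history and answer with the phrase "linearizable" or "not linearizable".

already the first 6 events (up to C's response at time 6) admit no linearization; the first 5 still do
every one of the 3 real-time-consistent orders over 3 completed LIFO stack ops fails the sequential spec
e.g. A, B, C: illegal at step 3, since C pop() → empty cannot apply there
e.g. B, A, C: illegal at step 2, since A pop() → empty cannot apply there

not linearizable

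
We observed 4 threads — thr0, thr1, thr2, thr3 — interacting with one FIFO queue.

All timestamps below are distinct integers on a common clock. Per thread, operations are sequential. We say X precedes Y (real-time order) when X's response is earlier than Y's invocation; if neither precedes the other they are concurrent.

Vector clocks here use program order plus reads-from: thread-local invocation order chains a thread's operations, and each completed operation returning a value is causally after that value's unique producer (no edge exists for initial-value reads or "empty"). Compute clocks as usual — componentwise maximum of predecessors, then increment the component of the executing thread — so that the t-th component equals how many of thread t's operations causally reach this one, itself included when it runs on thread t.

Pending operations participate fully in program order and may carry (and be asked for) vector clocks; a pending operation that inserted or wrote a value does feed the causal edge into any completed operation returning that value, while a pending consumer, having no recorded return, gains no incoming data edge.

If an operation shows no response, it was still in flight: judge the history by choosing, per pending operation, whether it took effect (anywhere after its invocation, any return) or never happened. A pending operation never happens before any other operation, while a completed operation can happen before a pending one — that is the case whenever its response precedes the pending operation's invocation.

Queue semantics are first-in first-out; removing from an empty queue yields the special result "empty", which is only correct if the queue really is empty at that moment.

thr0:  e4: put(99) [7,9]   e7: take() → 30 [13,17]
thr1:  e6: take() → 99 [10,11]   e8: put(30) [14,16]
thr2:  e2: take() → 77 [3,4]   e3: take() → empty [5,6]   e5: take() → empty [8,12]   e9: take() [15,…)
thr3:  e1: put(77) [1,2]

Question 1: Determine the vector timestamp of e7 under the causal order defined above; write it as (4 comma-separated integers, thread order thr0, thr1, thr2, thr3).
(2, 2, 0, 0)

e1, invoked 1, has no incoming edges; only thr3's bump applies → (0, 0, 0, 1)
e4, invoked 7, has no incoming edges; only thr0's bump applies → (1, 0, 0, 0)
e2, invoked 3, takes VC(e1)=(0, 0, 0, 1) under max, adds 1 for thr2 → (0, 0, 1, 1)
e6, invoked 10, takes VC(e4)=(1, 0, 0, 0) under max, adds 1 for thr1 → (1, 1, 0, 0)
e3, invoked 5, takes VC(e2)=(0, 0, 1, 1) under max, adds 1 for thr2 → (0, 0, 2, 1)
e8, invoked 14, takes VC(e6)=(1, 1, 0, 0) under max, adds 1 for thr1 → (1, 2, 0, 0)
e5, invoked 8, takes VC(e3)=(0, 0, 2, 1) under max, adds 1 for thr2 → (0, 0, 3, 1)
e7, invoked 13, takes VC(e4)=(1, 0, 0, 0), VC(e8)=(1, 2, 0, 0) under max, adds 1 for thr0 → (2, 2, 0, 0)
e9, invoked 15, takes VC(e5)=(0, 0, 3, 1) under max, adds 1 for thr2 → (0, 0, 4, 1)
target: VC(e7) = (2, 2, 0, 0)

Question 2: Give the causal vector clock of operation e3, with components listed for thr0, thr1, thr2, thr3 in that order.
(0, 0, 2, 1)

VC(e1, invoked at 1): no causal predecessors; +1 on thr3 → (0, 0, 0, 1)
VC(e4, invoked at 7): no causal predecessors; +1 on thr0 → (1, 0, 0, 0)
VC(e2, invoked at 3): max of VC(e1)=(0, 0, 0, 1), then +1 on thread thr2 → (0, 0, 1, 1)
VC(e6, invoked at 10): max of VC(e4)=(1, 0, 0, 0), then +1 on thread thr1 → (1, 1, 0, 0)
VC(e3, invoked at 5): max of VC(e2)=(0, 0, 1, 1), then +1 on thread thr2 → (0, 0, 2, 1)
VC(e8, invoked at 14): max of VC(e6)=(1, 1, 0, 0), then +1 on thread thr1 → (1, 2, 0, 0)
VC(e5, invoked at 8): max of VC(e3)=(0, 0, 2, 1), then +1 on thread thr2 → (0, 0, 3, 1)
VC(e7, invoked at 13): max of VC(e4)=(1, 0, 0, 0), VC(e8)=(1, 2, 0, 0), then +1 on thread thr0 → (2, 2, 0, 0)
VC(e9, invoked at 15): max of VC(e5)=(0, 0, 3, 1), then +1 on thread thr2 → (0, 0, 4, 1)
target: VC(e3) = (0, 0, 2, 1)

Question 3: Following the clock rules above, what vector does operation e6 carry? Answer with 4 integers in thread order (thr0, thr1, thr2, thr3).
(1, 1, 0, 0)

invoked at 1, e1 has no predecessors; its own thr3 bump gives (0, 0, 0, 1)
invoked at 7, e4 has no predecessors; its own thr0 bump gives (1, 0, 0, 0)
e2 (invocation 3): componentwise max over VC(e1)=(0, 0, 0, 1), +1 at thr2, giving (0, 0, 1, 1)
e6 (invocation 10): componentwise max over VC(e4)=(1, 0, 0, 0), +1 at thr1, giving (1, 1, 0, 0)
e3 (invocation 5): componentwise max over VC(e2)=(0, 0, 1, 1), +1 at thr2, giving (0, 0, 2, 1)
e8 (invocation 14): componentwise max over VC(e6)=(1, 1, 0, 0), +1 at thr1, giving (1, 2, 0, 0)
e5 (invocation 8): componentwise max over VC(e3)=(0, 0, 2, 1), +1 at thr2, giving (0, 0, 3, 1)
e7 (invocation 13): componentwise max over VC(e4)=(1, 0, 0, 0), VC(e8)=(1, 2, 0, 0), +1 at thr0, giving (2, 2, 0, 0)
e9 (invocation 15): componentwise max over VC(e5)=(0, 0, 3, 1), +1 at thr2, giving (0, 0, 4, 1)
target: VC(e6) = (1, 1, 0, 0)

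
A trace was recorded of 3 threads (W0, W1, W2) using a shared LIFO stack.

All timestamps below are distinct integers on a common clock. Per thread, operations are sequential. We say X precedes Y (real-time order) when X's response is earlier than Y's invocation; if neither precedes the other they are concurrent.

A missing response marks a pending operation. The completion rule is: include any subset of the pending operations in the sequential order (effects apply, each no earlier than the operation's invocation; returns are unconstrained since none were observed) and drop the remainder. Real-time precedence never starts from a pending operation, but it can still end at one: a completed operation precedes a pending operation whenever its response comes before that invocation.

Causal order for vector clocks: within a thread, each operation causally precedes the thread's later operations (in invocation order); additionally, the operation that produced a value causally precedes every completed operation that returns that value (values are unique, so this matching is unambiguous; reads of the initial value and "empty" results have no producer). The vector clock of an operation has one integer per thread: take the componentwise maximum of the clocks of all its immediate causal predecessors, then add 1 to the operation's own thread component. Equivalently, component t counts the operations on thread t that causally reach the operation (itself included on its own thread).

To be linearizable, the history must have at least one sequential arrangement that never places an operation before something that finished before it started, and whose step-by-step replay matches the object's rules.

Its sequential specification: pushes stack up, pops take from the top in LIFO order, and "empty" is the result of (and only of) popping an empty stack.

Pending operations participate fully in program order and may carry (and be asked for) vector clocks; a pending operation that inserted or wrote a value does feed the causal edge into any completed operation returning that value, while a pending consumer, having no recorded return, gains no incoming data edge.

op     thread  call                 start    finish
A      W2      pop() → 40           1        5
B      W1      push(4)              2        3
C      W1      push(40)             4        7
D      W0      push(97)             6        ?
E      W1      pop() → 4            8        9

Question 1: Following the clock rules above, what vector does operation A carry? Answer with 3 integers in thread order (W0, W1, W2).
no predecessors for B (invoked 2): W1 increments from zero → (0, 1, 0)
no predecessors for D (invoked 6): W0 increments from zero → (1, 0, 0)
C (invocation 4): componentwise max over VC(B)=(0, 1, 0), +1 at W1, giving (0, 2, 0)
A (invocation 1): componentwise max over VC(C)=(0, 2, 0), +1 at W2, giving (0, 2, 1)
E (invocation 8): componentwise max over VC(B)=(0, 1, 0), VC(C)=(0, 2, 0), +1 at W1, giving (0, 3, 0)
target: VC(A) = (0, 2, 1)

(0, 2, 1)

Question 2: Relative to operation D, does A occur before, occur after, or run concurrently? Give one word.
A spans [1,5], D spans [6,…)
resp(A)=5 < inv(D)=6

before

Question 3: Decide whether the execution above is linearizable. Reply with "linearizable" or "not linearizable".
witness order: B, C, A, E
1. B push(4), leaving stack <4>
2. C push(40), leaving stack <4,40>
3. A pop() → 40, leaving stack <4>
4. E pop() → 4, leaving stack <>

linearizable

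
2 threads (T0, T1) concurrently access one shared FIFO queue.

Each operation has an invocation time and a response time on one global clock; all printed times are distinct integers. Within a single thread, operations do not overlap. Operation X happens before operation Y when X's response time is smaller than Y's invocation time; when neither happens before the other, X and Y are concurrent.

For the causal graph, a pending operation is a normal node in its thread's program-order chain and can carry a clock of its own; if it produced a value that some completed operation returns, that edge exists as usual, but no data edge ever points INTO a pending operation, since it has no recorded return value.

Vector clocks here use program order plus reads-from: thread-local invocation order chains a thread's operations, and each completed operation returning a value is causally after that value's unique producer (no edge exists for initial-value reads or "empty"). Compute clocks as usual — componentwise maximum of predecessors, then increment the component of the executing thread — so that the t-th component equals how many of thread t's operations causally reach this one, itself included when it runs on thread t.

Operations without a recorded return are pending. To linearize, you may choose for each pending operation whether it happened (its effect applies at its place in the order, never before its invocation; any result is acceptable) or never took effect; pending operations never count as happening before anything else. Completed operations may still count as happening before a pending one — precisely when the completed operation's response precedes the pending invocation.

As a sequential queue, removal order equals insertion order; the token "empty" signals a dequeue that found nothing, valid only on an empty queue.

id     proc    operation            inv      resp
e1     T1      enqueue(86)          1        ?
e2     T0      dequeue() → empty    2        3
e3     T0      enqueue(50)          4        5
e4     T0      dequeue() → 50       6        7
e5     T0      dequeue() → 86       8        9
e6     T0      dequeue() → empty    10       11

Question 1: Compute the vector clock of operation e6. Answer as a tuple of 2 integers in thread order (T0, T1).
Answer: (5, 1)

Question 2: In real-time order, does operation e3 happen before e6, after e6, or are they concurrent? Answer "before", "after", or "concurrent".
Answer: before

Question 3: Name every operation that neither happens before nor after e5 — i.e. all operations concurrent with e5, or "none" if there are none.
Answer: e1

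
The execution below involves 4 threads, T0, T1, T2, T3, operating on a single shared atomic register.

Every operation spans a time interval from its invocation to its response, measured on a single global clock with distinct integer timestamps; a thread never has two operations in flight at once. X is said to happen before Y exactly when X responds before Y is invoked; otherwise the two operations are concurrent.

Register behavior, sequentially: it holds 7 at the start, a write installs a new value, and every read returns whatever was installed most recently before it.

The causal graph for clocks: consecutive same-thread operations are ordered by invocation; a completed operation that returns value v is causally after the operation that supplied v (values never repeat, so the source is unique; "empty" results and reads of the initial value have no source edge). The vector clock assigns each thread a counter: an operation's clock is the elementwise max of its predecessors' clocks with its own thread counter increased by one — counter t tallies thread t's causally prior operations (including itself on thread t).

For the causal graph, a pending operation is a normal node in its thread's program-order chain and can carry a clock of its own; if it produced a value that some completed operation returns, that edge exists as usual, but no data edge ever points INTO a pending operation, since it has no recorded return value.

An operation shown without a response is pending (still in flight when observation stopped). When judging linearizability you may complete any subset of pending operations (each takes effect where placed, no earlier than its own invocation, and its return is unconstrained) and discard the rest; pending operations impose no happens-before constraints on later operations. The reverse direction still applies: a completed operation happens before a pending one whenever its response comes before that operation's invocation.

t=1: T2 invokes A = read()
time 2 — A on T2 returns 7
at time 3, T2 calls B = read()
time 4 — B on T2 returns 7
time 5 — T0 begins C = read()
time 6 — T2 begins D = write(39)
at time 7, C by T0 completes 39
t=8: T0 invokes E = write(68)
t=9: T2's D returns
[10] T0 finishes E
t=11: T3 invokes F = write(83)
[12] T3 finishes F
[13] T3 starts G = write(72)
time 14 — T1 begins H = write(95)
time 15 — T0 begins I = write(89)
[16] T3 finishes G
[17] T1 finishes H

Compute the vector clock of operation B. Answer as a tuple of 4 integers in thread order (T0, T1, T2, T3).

(0, 0, 2, 0)

F (invocation 11): nothing precedes it; T3's component alone gives (0, 0, 0, 1)
A (invocation 1): nothing precedes it; T2's component alone gives (0, 0, 1, 0)
H (invocation 14): nothing precedes it; T1's component alone gives (0, 1, 0, 0)
VC(G, invoked at 13): max of VC(F)=(0, 0, 0, 1), then +1 on thread T3 → (0, 0, 0, 2)
VC(B, invoked at 3): max of VC(A)=(0, 0, 1, 0), then +1 on thread T2 → (0, 0, 2, 0)
VC(D, invoked at 6): max of VC(B)=(0, 0, 2, 0), then +1 on thread T2 → (0, 0, 3, 0)
VC(C, invoked at 5): max of VC(D)=(0, 0, 3, 0), then +1 on thread T0 → (1, 0, 3, 0)
VC(E, invoked at 8): max of VC(C)=(1, 0, 3, 0), then +1 on thread T0 → (2, 0, 3, 0)
VC(I, invoked at 15): max of VC(E)=(2, 0, 3, 0), then +1 on thread T0 → (3, 0, 3, 0)
target: VC(B) = (0, 0, 2, 0)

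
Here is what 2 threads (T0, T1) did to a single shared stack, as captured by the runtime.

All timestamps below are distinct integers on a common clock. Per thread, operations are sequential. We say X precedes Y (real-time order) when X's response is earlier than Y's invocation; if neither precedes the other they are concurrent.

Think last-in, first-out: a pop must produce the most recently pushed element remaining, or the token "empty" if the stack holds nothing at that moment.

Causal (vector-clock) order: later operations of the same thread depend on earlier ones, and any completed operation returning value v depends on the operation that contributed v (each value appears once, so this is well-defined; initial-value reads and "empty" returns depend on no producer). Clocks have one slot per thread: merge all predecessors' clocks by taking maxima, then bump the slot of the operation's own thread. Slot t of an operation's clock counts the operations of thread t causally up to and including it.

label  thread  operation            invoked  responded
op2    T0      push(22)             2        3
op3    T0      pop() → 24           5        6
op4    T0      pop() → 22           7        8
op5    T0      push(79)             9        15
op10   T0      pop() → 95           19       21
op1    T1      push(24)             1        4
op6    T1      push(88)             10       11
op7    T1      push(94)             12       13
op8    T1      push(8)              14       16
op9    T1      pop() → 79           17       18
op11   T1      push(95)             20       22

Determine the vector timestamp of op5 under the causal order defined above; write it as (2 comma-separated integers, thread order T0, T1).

no predecessors for op1 (invoked 1): T1 increments from zero → (0, 1)
no predecessors for op2 (invoked 2): T0 increments from zero → (1, 0)
op6, invoked 10, takes VC(op1)=(0, 1) under max, adds 1 for T1 → (0, 2)
op7, invoked 12, takes VC(op6)=(0, 2) under max, adds 1 for T1 → (0, 3)
op3, invoked 5, takes VC(op1)=(0, 1), VC(op2)=(1, 0) under max, adds 1 for T0 → (2, 1)
op8, invoked 14, takes VC(op7)=(0, 3) under max, adds 1 for T1 → (0, 4)
op4, invoked 7, takes VC(op2)=(1, 0), VC(op3)=(2, 1) under max, adds 1 for T0 → (3, 1)
op5, invoked 9, takes VC(op4)=(3, 1) under max, adds 1 for T0 → (4, 1)
op9, invoked 17, takes VC(op5)=(4, 1), VC(op8)=(0, 4) under max, adds 1 for T1 → (4, 5)
op11, invoked 20, takes VC(op9)=(4, 5) under max, adds 1 for T1 → (4, 6)
op10, invoked 19, takes VC(op5)=(4, 1), VC(op11)=(4, 6) under max, adds 1 for T0 → (5, 6)
target: VC(op5) = (4, 1)

(4, 1)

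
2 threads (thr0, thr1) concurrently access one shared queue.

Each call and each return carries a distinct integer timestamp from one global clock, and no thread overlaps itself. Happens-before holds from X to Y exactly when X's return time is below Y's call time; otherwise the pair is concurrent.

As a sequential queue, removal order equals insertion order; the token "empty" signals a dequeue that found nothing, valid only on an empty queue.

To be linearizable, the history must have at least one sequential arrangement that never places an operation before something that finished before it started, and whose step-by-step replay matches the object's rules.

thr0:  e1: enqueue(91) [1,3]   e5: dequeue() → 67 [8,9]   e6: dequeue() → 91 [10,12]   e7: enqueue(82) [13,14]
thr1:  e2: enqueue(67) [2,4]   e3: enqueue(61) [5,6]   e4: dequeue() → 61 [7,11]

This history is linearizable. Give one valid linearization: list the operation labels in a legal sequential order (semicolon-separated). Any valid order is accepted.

1. e2 enqueue(67), leaving queue <67>
2. e1 enqueue(91), leaving queue <67,91>
3. e3 enqueue(61), leaving queue <67,91,61>
4. e5 dequeue() → 67, leaving queue <91,61>
5. e6 dequeue() → 91, leaving queue <61>
6. e4 dequeue() → 61, leaving queue <>
7. e7 enqueue(82), leaving queue <82>

e2; e1; e3; e5; e6; e4; e7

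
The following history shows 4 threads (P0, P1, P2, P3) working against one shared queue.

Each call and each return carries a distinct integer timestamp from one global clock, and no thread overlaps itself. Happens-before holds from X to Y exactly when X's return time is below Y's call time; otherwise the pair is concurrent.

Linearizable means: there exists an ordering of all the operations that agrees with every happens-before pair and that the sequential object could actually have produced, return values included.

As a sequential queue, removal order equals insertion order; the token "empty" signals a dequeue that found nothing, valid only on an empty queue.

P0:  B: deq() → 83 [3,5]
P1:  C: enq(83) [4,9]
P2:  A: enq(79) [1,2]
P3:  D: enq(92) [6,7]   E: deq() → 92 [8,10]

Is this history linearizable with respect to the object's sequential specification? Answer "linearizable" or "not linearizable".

not linearizable

the violation lands at event 5, B's response at time 5: events 1..4 linearize, events 1..5 do not
exhaustive check: the 2 completed queue ops admit one real-time order; illegal
include/drop combinations of the 1 pending operation (C) were all tried; none helps
for example A, B (pending dropped) fails at step 2: B deq() → 83 is not legal there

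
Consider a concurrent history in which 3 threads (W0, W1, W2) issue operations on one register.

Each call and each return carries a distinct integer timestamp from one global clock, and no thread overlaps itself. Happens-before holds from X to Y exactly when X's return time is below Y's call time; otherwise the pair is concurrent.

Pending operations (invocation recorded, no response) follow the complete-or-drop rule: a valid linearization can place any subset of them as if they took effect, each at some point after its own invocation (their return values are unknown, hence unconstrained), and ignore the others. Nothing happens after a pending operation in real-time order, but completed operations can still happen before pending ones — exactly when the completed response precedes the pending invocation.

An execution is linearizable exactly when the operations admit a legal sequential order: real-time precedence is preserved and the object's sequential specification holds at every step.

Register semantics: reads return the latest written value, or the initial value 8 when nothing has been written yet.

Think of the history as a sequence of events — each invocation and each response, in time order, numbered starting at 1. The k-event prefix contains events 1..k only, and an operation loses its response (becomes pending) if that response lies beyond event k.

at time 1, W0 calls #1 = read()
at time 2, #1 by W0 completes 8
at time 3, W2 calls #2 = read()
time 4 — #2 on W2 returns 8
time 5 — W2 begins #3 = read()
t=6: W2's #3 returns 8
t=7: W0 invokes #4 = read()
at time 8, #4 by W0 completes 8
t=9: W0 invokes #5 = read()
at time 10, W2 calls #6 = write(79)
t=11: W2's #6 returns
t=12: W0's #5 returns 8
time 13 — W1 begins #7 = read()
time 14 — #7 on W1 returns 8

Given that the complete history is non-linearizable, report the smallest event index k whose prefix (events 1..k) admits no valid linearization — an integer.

14

one valid order for events 1..13 is #1, #2, #3, #4, #5, #6:
after step 1 (#1 read() → 8): value 8
after step 2 (#2 read() → 8): value 8
after step 3 (#3 read() → 8): value 8
after step 4 (#4 read() → 8): value 8
after step 5 (#5 read() → 8): value 8
after step 6 (#6 write(79)): value 79
once event 14 joins (#7's response, time 14), exhaustive search finds no witness
for example #1, #2, #3, #4, #5, #6, #7 fails at step 7: #7 read() → 8 is not legal there
for example #1, #2, #3, #4, #6, #5, #7 fails at step 6: #5 read() → 8 is not legal there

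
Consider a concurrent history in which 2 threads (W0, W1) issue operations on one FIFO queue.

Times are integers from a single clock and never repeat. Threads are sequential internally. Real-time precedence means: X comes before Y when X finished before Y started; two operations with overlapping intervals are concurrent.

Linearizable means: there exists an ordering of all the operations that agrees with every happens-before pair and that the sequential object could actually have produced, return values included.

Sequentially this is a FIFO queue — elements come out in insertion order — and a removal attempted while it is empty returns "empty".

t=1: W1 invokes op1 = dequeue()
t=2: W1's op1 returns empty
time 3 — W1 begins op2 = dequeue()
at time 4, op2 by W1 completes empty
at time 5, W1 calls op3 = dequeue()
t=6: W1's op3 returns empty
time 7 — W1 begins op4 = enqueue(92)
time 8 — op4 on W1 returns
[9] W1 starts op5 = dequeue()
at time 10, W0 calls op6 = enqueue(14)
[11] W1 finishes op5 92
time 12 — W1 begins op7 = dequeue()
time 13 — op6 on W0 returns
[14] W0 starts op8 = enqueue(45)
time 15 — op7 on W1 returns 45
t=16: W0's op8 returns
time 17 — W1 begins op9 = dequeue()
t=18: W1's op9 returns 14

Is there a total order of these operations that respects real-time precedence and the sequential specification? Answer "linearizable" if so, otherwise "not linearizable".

the violation lands at event 15, op7's response at time 15: events 1..14 linearize, events 1..15 do not
7 completed operations, 3 real-time-consistent orders — every FIFO queue replay fails
include/drop combinations of the 1 pending operation (op8) were all tried; none helps
take op1, op2, op3, op4, op5, op6, op7 (pending dropped): step 7 already fails, because op7 dequeue() → 45 cannot occur there
take op1, op2, op3, op4, op5, op7, op6 (pending dropped): step 6 already fails, because op7 dequeue() → 45 cannot occur there

not linearizable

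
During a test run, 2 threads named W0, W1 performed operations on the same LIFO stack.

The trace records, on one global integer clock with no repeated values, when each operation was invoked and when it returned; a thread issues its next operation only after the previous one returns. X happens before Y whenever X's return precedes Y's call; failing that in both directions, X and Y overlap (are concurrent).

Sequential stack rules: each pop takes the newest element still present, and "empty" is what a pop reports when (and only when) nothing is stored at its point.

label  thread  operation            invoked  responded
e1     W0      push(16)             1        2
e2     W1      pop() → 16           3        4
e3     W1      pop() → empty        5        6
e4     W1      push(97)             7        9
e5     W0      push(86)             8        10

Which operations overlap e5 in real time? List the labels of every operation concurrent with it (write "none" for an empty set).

concurrent with e5 ([8,10]): every op whose interval crosses 8..10
e1 [1,2]: before
e2 [3,4]: before
e3 [5,6]: before
e4 [7,9]: concurrent

e4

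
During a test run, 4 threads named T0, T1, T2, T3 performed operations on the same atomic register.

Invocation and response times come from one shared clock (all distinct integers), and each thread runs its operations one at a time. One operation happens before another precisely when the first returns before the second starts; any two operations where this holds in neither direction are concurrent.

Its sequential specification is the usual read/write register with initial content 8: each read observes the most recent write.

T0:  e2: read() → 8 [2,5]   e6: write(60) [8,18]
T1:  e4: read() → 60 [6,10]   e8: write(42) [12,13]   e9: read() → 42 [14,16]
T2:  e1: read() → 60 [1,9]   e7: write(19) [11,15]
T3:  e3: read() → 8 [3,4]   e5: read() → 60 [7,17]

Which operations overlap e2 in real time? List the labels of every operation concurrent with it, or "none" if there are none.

e1, e3

concurrent with e2 ([2,5]): every op whose interval crosses 2..5
e1 [1,9]: concurrent
e3 [3,4]: concurrent
e4 [6,10]: after
e5 [7,17]: after
e6 [8,18]: after
e7 [11,15]: after
e8 [12,13]: after
e9 [14,16]: after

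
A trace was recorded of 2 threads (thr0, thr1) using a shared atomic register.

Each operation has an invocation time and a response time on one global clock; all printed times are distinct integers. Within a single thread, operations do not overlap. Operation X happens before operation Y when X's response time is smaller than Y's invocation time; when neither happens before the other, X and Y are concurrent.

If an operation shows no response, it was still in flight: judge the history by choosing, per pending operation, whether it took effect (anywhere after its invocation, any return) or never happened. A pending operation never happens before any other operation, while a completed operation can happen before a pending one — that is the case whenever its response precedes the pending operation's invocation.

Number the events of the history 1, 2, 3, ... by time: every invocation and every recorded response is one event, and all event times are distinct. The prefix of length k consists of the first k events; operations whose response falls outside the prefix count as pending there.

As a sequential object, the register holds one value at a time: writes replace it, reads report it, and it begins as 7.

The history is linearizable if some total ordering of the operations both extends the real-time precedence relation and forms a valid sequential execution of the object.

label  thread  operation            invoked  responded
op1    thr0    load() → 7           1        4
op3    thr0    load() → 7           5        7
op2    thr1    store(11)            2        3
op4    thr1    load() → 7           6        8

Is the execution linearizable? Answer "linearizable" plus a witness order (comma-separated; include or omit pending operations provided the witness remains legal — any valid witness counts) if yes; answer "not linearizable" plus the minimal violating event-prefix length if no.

not linearizable — minimal violating prefix: 7 events

through event 6 a valid linearization exists; event 7 (op3 responding at time 7) ends that
no legal order exists: 2 real-time-consistent candidates over 3 completed atomic register operations, all rejected
include/drop combinations of the 1 pending operation (op4) were all tried; none helps
e.g. op1, op2, op3 (pending dropped): illegal at step 3, since op3 load() → 7 cannot apply there
e.g. op2, op1, op3 (pending dropped): illegal at step 2, since op1 load() → 7 cannot apply there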